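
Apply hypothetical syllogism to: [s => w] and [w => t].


Hypothetical syllogism: from (P → Q) and (Q → R), infer (P → R).
Chain the two implications through the shared middle term 'w'.

s => t


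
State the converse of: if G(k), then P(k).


The converse of (P → Q) is (Q → P). It is not in general equivalent to the original.
Here P = 'G(k)' and Q = 'P(k)'.

If P(k), then G(k).


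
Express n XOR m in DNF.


Step 1: n ⊕ m is true exactly when they disagree: (n ∧ ¬m) ∨ (¬n ∧ m).

(n AND (NOT m)) OR ((NOT n) AND m)


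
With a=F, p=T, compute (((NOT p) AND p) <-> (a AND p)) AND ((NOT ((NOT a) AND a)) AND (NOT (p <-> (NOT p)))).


Substitute a=F, p=T:
… (earlier sub-steps elided)
a AND p = F AND T = F
((NOT p) AND p) <-> (a AND p) = F <-> F = T
NOT a = T
(NOT a) AND a = T AND F = F
NOT ((NOT a) AND a) = T
NOT p = F
p <-> (NOT p) = T <-> F = F
NOT (p <-> (NOT p)) = T
(NOT ((NOT a) AND a)) AND (NOT (p <-> (NOT p))) = T AND T = T
(((NOT p) AND p) <-> (a AND p)) AND ((NOT ((NOT a) AND a)) AND (NOT (p <-> (NOT p)))) = T AND T = T

T


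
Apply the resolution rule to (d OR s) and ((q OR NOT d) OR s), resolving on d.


The clauses contain complementary literals d and NOTd.
Resolution eliminates this pair and disjoins the remaining literals (merging duplicates).

(s OR q)


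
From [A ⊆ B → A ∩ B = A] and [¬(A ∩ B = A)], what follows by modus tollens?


Modus tollens: from (P → Q) and ¬Q, infer ¬P.
Q = 'A ∩ B = A' is denied; since P → Q, P must also fail.

Not (A ⊆ B).


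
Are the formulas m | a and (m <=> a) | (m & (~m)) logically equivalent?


Compare truth tables:
a | m | φ | ψ
-------------
False | False | False | True
True | False | True | False
False | True | True | False
True | True | True | True
They differ at row 1 (a=False, m=False): φ=False but ψ=True.

No, they are not logically equivalent.


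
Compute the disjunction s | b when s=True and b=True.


Disjunction is false only when both operands are false.
Substitute: s=True, b=True.
True | True evaluates to True.

True


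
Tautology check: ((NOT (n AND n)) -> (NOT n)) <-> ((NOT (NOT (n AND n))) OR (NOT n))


Build the truth table over {n}:
n | φ
-----
F | T
T | T
Every row evaluates to true.

Yes, it is a tautology.


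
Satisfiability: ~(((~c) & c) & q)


Search for a satisfying assignment over {c, q}.
Try c=False, q=False: the formula evaluates to True.
A satisfying assignment exists.

Satisfiable.


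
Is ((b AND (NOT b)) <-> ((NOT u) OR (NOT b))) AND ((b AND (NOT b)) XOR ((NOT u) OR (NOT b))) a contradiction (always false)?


Truth table over {b, u}:
b | u | φ
---------
F | F | F
T | F | F
F | T | F
T | T | F
Every row is false.

Yes, it is a contradiction.


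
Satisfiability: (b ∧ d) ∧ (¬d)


Check all 4 assignments over {b, d}:
b | d | φ
---------
F | F | F
T | F | F
F | T | F
T | T | F
No assignment makes the formula true.

Unsatisfiable.


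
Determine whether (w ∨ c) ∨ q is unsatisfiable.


Truth table over {c, q, w}:
c | q | w | φ
-------------
F | F | F | F
T | F | F | T
F | T | F | T
T | T | F | T
F | F | T | T
T | F | T | T
F | T | T | T
T | T | T | T
Satisfying assignment at row 2: c=T, q=F, w=F gives T.

No, it is not a contradiction.


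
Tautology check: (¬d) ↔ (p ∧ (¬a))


Build the truth table over {a, d, p}:
a | d | p | φ
-------------
F | F | F | F
T | F | F | F
F | T | F | T
T | T | F | T
F | F | T | T
T | F | T | F
F | T | T | F
T | T | T | T
Counterexample at row 1: with a=F, d=F, p=F, the formula is F.

No, it is not a tautology.


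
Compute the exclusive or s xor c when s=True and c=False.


Exclusive or is true when exactly one operand is true.
Substitute: s=True, c=False.
True xor False evaluates to True.

True


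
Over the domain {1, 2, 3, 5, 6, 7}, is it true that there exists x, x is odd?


Evaluate the predicate on each element: 1:T, 2:F, 3:T, 5:T, 6:F, 7:T.
Witness x = 1 satisfies the predicate.

T


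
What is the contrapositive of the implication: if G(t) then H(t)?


The contrapositive of (P → Q) is (¬Q → ¬P); it is logically equivalent to the original.
Here P = 'G(t)' and Q = 'H(t)'.

If not (H(t)), then not (G(t)).


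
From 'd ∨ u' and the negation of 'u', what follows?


Disjunctive syllogism: from (P ∨ Q) and ¬P, infer Q.
One disjunct, 'u', is ruled out; the other must hold.

d


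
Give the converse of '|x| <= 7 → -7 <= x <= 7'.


The converse of (P → Q) is (Q → P). It is not in general equivalent to the original.
Here P = '|x| <= 7' and Q = '-7 <= x <= 7'.

If -7 <= x <= 7, then |x| <= 7.


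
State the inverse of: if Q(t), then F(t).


The inverse of (P → Q) is (¬P → ¬Q). It is equivalent to the converse, not to the original.
Here P = 'Q(t)' and Q = 'F(t)'.

If not (Q(t)), then not (F(t)).


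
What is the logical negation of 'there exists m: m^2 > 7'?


¬(for all x: φ) = there exists x: ¬φ, and ¬(there exists x: φ) = for all x: ¬φ.
Apply to the existential statement.

for all m: NOT(m^2 > 7)


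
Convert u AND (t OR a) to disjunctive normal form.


Step 1: Distribute ∧ over ∨: u ∧ (t ∨ a) = (u ∧ t) ∨ (u ∧ a).

(u AND t) OR (u AND a)


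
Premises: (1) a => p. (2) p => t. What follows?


Hypothetical syllogism: from (P → Q) and (Q → R), infer (P → R).
Chain the two implications through the shared middle term 'p'.

a => t


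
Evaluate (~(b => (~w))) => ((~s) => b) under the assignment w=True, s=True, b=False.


Substitute w=True, s=True, b=False:
~w = False
b => (~w) = False => False = True
~(b => (~w)) = False
~s = False
(~s) => b = False => False = True
(~(b => (~w))) => ((~s) => b) = False => True = True

True


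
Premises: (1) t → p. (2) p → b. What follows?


Hypothetical syllogism: from (P → Q) and (Q → R), infer (P → R).
Chain the two implications through the shared middle term 'p'.

t → b


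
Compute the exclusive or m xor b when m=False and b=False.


Exclusive or is true when exactly one operand is true.
Substitute: m=False, b=False.
False xor False evaluates to False.

False


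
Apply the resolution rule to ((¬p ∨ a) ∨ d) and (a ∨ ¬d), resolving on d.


The clauses contain complementary literals d and ¬d.
Resolution eliminates this pair and disjoins the remaining literals (merging duplicates).

(a ∨ ¬p)


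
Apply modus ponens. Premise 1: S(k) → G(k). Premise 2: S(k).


Modus ponens: from (P → Q) and P, infer Q.
P = 'S(k)' is asserted, and P → Q holds, so Q follows.

G(k).


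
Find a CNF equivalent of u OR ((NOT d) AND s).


Step 1: Distribute ∨ over ∧: u ∨ ((¬d) ∧ s) = (u ∨ (¬d)) ∧ (u ∨ s).

(u OR (NOT d)) AND (u OR s)


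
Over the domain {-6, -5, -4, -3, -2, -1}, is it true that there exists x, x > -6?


Evaluate the predicate on each element: -6:F, -5:T, -4:T, -3:T, -2:T, -1:T.
Witness x = -5 satisfies the predicate.

T


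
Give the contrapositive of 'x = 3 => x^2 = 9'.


The contrapositive of (P → Q) is (¬Q → ¬P); it is logically equivalent to the original.
Here P = 'x = 3' and Q = 'x^2 = 9'.

If not (x^2 = 9), then not (x = 3).


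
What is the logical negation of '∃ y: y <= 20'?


¬(∀ x: φ) = ∃ x: ¬φ, and ¬(∃ x: φ) = ∀ x: ¬φ.
Apply to the existential statement.

∀ y: ¬(y <= 20)


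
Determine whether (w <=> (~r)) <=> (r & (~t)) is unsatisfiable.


Truth table over {r, t, w}:
r | t | w | φ
-------------
False | False | False | True
True | False | False | True
False | True | False | True
True | True | False | False
False | False | True | False
True | False | True | False
False | True | True | False
True | True | True | True
Satisfying assignment at row 1: r=False, t=False, w=False gives True.

No, it is not a contradiction.


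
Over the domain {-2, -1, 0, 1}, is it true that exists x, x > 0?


Evaluate the predicate on each element: -2:False, -1:False, 0:False, 1:True.
Witness x = 1 satisfies the predicate.

True


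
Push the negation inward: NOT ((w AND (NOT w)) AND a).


De Morgan: the negation of a conjunction is the disjunction of the negations.
Distribute NOT across AND, flipping it to OR, and negate each literal.

((NOT w) OR w) OR (NOT a)


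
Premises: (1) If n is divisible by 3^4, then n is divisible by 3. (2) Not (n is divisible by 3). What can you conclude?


Modus tollens: from (P → Q) and ¬Q, infer ¬P.
Q = 'n is divisible by 3' is denied; since P → Q, P must also fail.

Not (n is divisible by 3^4).


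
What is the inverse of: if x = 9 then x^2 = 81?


The inverse of (P → Q) is (¬P → ¬Q). It is equivalent to the converse, not to the original.
Here P = 'x = 9' and Q = 'x^2 = 81'.

If not (x = 9), then not (x^2 = 81).


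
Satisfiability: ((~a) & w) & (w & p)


Search for a satisfying assignment over {a, p, w}.
Try a=False, p=True, w=True: the formula evaluates to True.
A satisfying assignment exists.

Satisfiable.


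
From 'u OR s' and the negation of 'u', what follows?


Disjunctive syllogism: from (P ∨ Q) and ¬P, infer Q.
One disjunct, 'u', is ruled out; the other must hold.

s


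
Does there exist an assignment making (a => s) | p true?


Search for a satisfying assignment over {a, p, s}.
Try a=False, p=False, s=False: the formula evaluates to True.
A satisfying assignment exists.

Satisfiable.


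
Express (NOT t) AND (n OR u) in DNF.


Step 1: Distribute ∧ over ∨: (¬t) ∧ (n ∨ u) = ((¬t) ∧ n) ∨ ((¬t) ∧ u).

((NOT t) AND n) OR ((NOT t) AND u)


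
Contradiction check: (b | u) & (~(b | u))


Truth table over {b, u}:
b | u | φ
---------
False | False | False
True | False | False
False | True | False
True | True | False
Every row is false.

Yes, it is a contradiction.


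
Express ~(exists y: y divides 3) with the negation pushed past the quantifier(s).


¬(forall x: φ) = exists x: ¬φ, and ¬(exists x: φ) = forall x: ¬φ.
Apply to the existential statement.

forall y: ~(y divides 3)


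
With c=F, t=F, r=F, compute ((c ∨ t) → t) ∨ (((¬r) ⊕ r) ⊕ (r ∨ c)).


Substitute c=F, t=F, r=F:
c ∨ t = F ∨ F = F
(c ∨ t) → t = F → F = T
¬r = T
(¬r) ⊕ r = T ⊕ F = T
r ∨ c = F ∨ F = F
((¬r) ⊕ r) ⊕ (r ∨ c) = T ⊕ F = T
((c ∨ t) → t) ∨ (((¬r) ⊕ r) ⊕ (r ∨ c)) = T ∨ T = T

T


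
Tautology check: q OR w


Build the truth table over {q, w}:
q | w | φ
---------
F | F | F
T | F | T
F | T | T
T | T | T
Counterexample at row 1: with q=F, w=F, the formula is F.

No, it is not a tautology.


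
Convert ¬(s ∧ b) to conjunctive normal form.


Step 1: Apply De Morgan: ¬(s ∧ b) = ¬s ∨ ¬b.

(¬s) ∨ (¬b)


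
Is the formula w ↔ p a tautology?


Build the truth table over {p, w}:
p | w | φ
---------
F | F | T
T | F | F
F | T | F
T | T | T
Counterexample at row 2: with p=T, w=F, the formula is F.

No, it is not a tautology.


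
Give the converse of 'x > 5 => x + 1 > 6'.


The converse of (P → Q) is (Q → P). It is not in general equivalent to the original.
Here P = 'x > 5' and Q = 'x + 1 > 6'.

If x + 1 > 6, then x > 5.


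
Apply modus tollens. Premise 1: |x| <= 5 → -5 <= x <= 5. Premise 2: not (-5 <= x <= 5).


Modus tollens: from (P → Q) and ¬Q, infer ¬P.
Q = '-5 <= x <= 5' is denied; since P → Q, P must also fail.

Not (|x| <= 5).


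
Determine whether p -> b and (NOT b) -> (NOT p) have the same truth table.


Compare truth tables:
b | p | φ | ψ
-------------
F | F | T | T
T | F | T | T
F | T | F | F
T | T | T | T
The columns φ and ψ agree on every row.

Yes, they are logically equivalent.


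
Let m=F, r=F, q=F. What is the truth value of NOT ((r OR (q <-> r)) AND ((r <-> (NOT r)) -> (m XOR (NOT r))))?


Substitute m=F, r=F, q=F:
q <-> r = F <-> F = T
r OR (q <-> r) = F OR T = T
NOT r = T
r <-> (NOT r) = F <-> T = F
NOT r = T
m XOR (NOT r) = F XOR T = T
(r <-> (NOT r)) -> (m XOR (NOT r)) = F -> T = T
(r OR (q <-> r)) AND ((r <-> (NOT r)) -> (m XOR (NOT r))) = T AND T = T
NOT ((r OR (q <-> r)) AND ((r <-> (NOT r)) -> (m XOR (NOT r)))) = F

F


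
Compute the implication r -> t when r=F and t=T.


Implication is false only when antecedent is true and consequent is false.
Substitute: r=F, t=T.
F -> T evaluates to T.

T


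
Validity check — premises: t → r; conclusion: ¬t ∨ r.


This matches the form of material implication: the conclusion follows in every model of the premises.

Valid.


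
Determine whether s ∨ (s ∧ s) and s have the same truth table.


Compare truth tables:
s | φ | ψ
---------
F | F | F
T | T | T
The columns φ and ψ agree on every row.

Yes, they are logically equivalent.


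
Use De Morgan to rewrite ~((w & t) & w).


De Morgan: the negation of a conjunction is the disjunction of the negations.
Distribute ~ across &, flipping it to |, and negate each literal.

((~w) | (~t)) | (~w)


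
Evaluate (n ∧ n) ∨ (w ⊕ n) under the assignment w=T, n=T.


Substitute w=T, n=T:
n ∧ n = T ∧ T = T
w ⊕ n = T ⊕ T = F
(n ∧ n) ∨ (w ⊕ n) = T ∨ F = T

T


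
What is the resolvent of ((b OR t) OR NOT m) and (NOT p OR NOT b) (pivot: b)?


The clauses contain complementary literals b and NOTb.
Resolution eliminates this pair and disjoins the remaining literals (merging duplicates).

((NOT m OR t) OR NOT p)


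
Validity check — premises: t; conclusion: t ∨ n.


This matches the form of disjunction introduction: the conclusion follows in every model of the premises.

Valid.


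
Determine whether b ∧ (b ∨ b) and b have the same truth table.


Compare truth tables:
b | φ | ψ
---------
F | F | F
T | T | T
The columns φ and ψ agree on every row.

Yes, they are logically equivalent.


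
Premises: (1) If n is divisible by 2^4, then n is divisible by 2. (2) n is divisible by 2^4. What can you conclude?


Modus ponens: from (P → Q) and P, infer Q.
P = 'n is divisible by 2^4' is asserted, and P → Q holds, so Q follows.

n is divisible by 2.


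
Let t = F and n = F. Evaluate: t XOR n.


Exclusive or is true when exactly one operand is true.
Substitute: t=F, n=F.
F XOR F evaluates to F.

F


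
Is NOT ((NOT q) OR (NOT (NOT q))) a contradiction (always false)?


Truth table over {q}:
q | φ
-----
F | F
T | F
Every row is false.

Yes, it is a contradiction.


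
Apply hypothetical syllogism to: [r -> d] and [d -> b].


Hypothetical syllogism: from (P → Q) and (Q → R), infer (P → R).
Chain the two implications through the shared middle term 'd'.

r -> b


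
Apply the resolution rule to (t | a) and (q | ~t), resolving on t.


The clauses contain complementary literals t and ~t.
Resolution eliminates this pair and disjoins the remaining literals (merging duplicates).

(a | q)


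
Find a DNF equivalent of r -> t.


Step 1: Rewrite r → t as ¬r ∨ t.

(NOT r) OR t


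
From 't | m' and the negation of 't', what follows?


Disjunctive syllogism: from (P ∨ Q) and ¬P, infer Q.
One disjunct, 't', is ruled out; the other must hold.

m


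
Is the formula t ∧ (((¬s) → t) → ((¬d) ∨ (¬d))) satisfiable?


Search for a satisfying assignment over {d, s, t}.
Try d=F, s=F, t=T: the formula evaluates to T.
A satisfying assignment exists.

Satisfiable.


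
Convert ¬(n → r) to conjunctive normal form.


Step 1: Rewrite n → r as ¬n ∨ r.
Step 2: Negate: ¬(¬n ∨ r) = n ∧ ¬r (De Morgan + double negation).

n ∧ (¬r)


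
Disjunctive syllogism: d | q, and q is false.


Disjunctive syllogism: from (P ∨ Q) and ¬P, infer Q.
One disjunct, 'q', is ruled out; the other must hold.

d


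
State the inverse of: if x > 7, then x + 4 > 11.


The inverse of (P → Q) is (¬P → ¬Q). It is equivalent to the converse, not to the original.
Here P = 'x > 7' and Q = 'x + 4 > 11'.

If not (x > 7), then not (x + 4 > 11).


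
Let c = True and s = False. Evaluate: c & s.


Conjunction is true only when both operands are true.
Substitute: c=True, s=False.
True & False evaluates to False.

False


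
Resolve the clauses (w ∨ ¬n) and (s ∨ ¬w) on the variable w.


The clauses contain complementary literals w and ¬w.
Resolution eliminates this pair and disjoins the remaining literals (merging duplicates).

(¬n ∨ s)


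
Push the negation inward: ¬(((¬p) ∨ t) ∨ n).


De Morgan: the negation of a disjunction is the conjunction of the negations.
Distribute ¬ across ∨, flipping it to ∧, and negate each literal.

(p ∧ (¬t)) ∧ (¬n)


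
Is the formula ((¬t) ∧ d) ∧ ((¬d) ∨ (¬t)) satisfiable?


Search for a satisfying assignment over {d, t}.
Try d=T, t=F: the formula evaluates to T.
A satisfying assignment exists.

Satisfiable.


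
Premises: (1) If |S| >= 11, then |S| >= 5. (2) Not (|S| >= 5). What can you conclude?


Modus tollens: from (P → Q) and ¬Q, infer ¬P.
Q = '|S| >= 5' is denied; since P → Q, P must also fail.

Not (|S| >= 11).


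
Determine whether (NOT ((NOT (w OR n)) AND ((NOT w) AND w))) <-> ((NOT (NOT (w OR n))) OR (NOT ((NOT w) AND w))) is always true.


Build the truth table over {n, w}:
n | w | φ
---------
F | F | T
T | F | T
F | T | T
T | T | T
Every row evaluates to true.

Yes, it is a tautology.


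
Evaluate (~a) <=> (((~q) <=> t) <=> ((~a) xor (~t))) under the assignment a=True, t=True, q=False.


Substitute a=True, t=True, q=False:
~a = False
~q = True
(~q) <=> t = True <=> True = True
~a = False
~t = False
(~a) xor (~t) = False xor False = False
((~q) <=> t) <=> ((~a) xor (~t)) = True <=> False = False
(~a) <=> (((~q) <=> t) <=> ((~a) xor (~t))) = False <=> False = True

True


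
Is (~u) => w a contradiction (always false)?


Truth table over {u, w}:
u | w | φ
---------
False | False | False
True | False | True
False | True | True
True | True | True
Satisfying assignment at row 2: u=True, w=False gives True.

No, it is not a contradiction.


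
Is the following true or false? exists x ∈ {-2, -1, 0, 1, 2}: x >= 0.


Evaluate the predicate on each element: -2:False, -1:False, 0:True, 1:True, 2:True.
Witness x = 0 satisfies the predicate.

True


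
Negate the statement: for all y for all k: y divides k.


Negation flips each quantifier (∀↔∃) and negates the inner predicate.
¬(for all y for all k: φ) = there exists y there exists k: ¬φ.

there exists y there exists k: NOT(y divides k)


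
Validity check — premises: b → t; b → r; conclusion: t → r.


This is (no valid rule). There exist truth assignments where the premises are all true but the conclusion is false.

Invalid.


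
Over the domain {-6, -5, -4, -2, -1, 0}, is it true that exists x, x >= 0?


Evaluate the predicate on each element: -6:False, -5:False, -4:False, -2:False, -1:False, 0:True.
Witness x = 0 satisfies the predicate.

True


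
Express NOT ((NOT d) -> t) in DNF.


Step 1: Rewrite implication then negate: ¬(¬(¬d) ∨ t) = (¬d) ∧ ¬t.

(NOT d) AND (NOT t)


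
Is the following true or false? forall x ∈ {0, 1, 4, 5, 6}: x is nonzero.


Evaluate the predicate on each element: 0:False, 1:True, 4:True, 5:True, 6:True.
Counterexample x = 0 fails the predicate.

False


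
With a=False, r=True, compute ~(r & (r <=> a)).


Substitute a=False, r=True:
r <=> a = True <=> False = False
r & (r <=> a) = True & False = False
~(r & (r <=> a)) = True

True


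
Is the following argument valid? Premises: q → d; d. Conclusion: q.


This is affirming the consequent (fallacy). There exist truth assignments where the premises are all true but the conclusion is false.

Invalid.


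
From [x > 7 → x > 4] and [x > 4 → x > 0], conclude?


Hypothetical syllogism: from (P → Q) and (Q → R), infer (P → R).
Chain the two implications through the shared middle term 'x > 4'.

x > 7 → x > 0


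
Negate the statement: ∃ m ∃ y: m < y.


Negation flips each quantifier (∀↔∃) and negates the inner predicate.
¬(∃ m ∃ y: φ) = ∀ m ∀ y: ¬φ.

∀ m ∀ y: ¬(m < y)


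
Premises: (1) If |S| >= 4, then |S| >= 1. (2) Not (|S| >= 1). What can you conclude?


Modus tollens: from (P → Q) and ¬Q, infer ¬P.
Q = '|S| >= 1' is denied; since P → Q, P must also fail.

Not (|S| >= 4).


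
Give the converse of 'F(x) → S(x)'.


The converse of (P → Q) is (Q → P). It is not in general equivalent to the original.
Here P = 'F(x)' and Q = 'S(x)'.

If S(x), then F(x).


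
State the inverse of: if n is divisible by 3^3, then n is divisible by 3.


The inverse of (P → Q) is (¬P → ¬Q). It is equivalent to the converse, not to the original.
Here P = 'n is divisible by 3^3' and Q = 'n is divisible by 3'.

If not (n is divisible by 3^3), then not (n is divisible by 3).


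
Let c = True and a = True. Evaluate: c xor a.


Exclusive or is true when exactly one operand is true.
Substitute: c=True, a=True.
True xor True evaluates to False.

False


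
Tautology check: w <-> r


Build the truth table over {r, w}:
r | w | φ
---------
F | F | T
T | F | F
F | T | F
T | T | T
Counterexample at row 2: with r=T, w=F, the formula is F.

No, it is not a tautology.


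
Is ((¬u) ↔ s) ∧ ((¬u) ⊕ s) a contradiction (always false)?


Truth table over {s, u}:
s | u | φ
---------
F | F | F
T | F | F
F | T | F
T | T | F
Every row is false.

Yes, it is a contradiction.


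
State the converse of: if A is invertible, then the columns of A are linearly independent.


The converse of (P → Q) is (Q → P). It is not in general equivalent to the original.
Here P = 'A is invertible' and Q = 'the columns of A are linearly independent'.

If the columns of A are linearly independent, then A is invertible.


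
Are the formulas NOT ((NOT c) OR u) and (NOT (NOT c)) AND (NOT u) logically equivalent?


Compare truth tables:
c | u | φ | ψ
-------------
F | F | F | F
T | F | T | T
F | T | F | F
T | T | F | F
The columns φ and ψ agree on every row.

Yes, they are logically equivalent.


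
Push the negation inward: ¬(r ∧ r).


De Morgan: the negation of a conjunction is the disjunction of the negations.
Distribute ¬ across ∧, flipping it to ∨, and negate each literal.

(¬r) ∨ (¬r)


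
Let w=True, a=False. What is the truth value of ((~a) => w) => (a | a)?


Substitute w=True, a=False:
~a = True
(~a) => w = True => True = True
a | a = False | False = False
((~a) => w) => (a | a) = True => False = False

False


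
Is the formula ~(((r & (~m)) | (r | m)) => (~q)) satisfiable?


Search for a satisfying assignment over {m, q, r}.
Try m=True, q=True, r=False: the formula evaluates to True.
A satisfying assignment exists.

Satisfiable.


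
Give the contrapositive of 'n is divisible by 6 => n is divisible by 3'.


The contrapositive of (P → Q) is (¬Q → ¬P); it is logically equivalent to the original.
Here P = 'n is divisible by 6' and Q = 'n is divisible by 3'.

If not (n is divisible by 3), then not (n is divisible by 6).


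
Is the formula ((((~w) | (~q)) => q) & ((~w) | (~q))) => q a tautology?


Build the truth table over {q, w}:
q | w | φ
---------
False | False | True
True | False | True
False | True | True
True | True | True
Every row evaluates to true.

Yes, it is a tautology.


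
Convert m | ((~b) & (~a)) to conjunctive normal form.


Step 1: Distribute ∨ over ∧: m ∨ ((¬b) ∧ (¬a)) = (m ∨ (¬b)) ∧ (m ∨ (¬a)).

(m | (~b)) & (m | (~a))


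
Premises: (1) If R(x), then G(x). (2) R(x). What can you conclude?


Modus ponens: from (P → Q) and P, infer Q.
P = 'R(x)' is asserted, and P → Q holds, so Q follows.

G(x).


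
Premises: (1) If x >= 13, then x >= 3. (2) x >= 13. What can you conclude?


Modus ponens: from (P → Q) and P, infer Q.
P = 'x >= 13' is asserted, and P → Q holds, so Q follows.

x >= 3.


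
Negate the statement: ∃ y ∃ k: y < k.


Negation flips each quantifier (∀↔∃) and negates the inner predicate.
¬(∃ y ∃ k: φ) = ∀ y ∀ k: ¬φ.

∀ y ∀ k: ¬(y < k)


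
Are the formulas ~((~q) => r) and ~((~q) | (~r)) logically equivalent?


Compare truth tables:
q | r | φ | ψ
-------------
False | False | True | False
True | False | False | False
False | True | False | False
True | True | False | True
They differ at row 1 (q=False, r=False): φ=True but ψ=False.

No, they are not logically equivalent.


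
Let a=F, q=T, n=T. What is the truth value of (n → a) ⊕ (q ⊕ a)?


Substitute a=F, q=T, n=T:
n → a = T → F = F
q ⊕ a = T ⊕ F = T
(n → a) ⊕ (q ⊕ a) = F ⊕ T = T

T


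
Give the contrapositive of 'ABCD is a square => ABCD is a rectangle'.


The contrapositive of (P → Q) is (¬Q → ¬P); it is logically equivalent to the original.
Here P = 'ABCD is a square' and Q = 'ABCD is a rectangle'.

If not (ABCD is a rectangle), then not (ABCD is a square).


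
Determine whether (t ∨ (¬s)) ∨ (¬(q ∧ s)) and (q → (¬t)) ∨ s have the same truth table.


Compare truth tables:
q | s | t | φ | ψ
-----------------
F | F | F | T | T
T | F | F | T | T
F | T | F | T | T
T | T | F | F | T
F | F | T | T | T
T | F | T | T | F
F | T | T | T | T
T | T | T | T | T
They differ at row 4 (q=T, s=T, t=F): φ=F but ψ=T.

No, they are not logically equivalent.


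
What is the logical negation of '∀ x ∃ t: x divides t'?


Negation flips each quantifier (∀↔∃) and negates the inner predicate.
¬(∀ x ∃ t: φ) = ∃ x ∀ t: ¬φ.

∃ x ∀ t: ¬(x divides t)


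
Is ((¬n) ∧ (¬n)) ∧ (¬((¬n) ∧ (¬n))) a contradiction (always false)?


Truth table over {n}:
n | φ
-----
F | F
T | F
Every row is false.

Yes, it is a contradiction.


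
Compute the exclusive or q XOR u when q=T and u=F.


Exclusive or is true when exactly one operand is true.
Substitute: q=T, u=F.
T XOR F evaluates to T.

T


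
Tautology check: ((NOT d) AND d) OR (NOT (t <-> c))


Build the truth table over {c, d, t}:
c | d | t | φ
-------------
F | F | F | F
T | F | F | T
F | T | F | F
T | T | F | T
F | F | T | T
T | F | T | F
F | T | T | T
T | T | T | F
Counterexample at row 1: with c=F, d=F, t=F, the formula is F.

No, it is not a tautology.


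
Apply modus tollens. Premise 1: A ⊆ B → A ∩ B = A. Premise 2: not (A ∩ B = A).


Modus tollens: from (P → Q) and ¬Q, infer ¬P.
Q = 'A ∩ B = A' is denied; since P → Q, P must also fail.

Not (A ⊆ B).


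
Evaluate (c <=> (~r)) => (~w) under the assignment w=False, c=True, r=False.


Substitute w=False, c=True, r=False:
~r = True
c <=> (~r) = True <=> True = True
~w = True
(c <=> (~r)) => (~w) = True => True = True

True


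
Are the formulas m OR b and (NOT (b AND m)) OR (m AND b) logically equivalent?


Compare truth tables:
b | m | φ | ψ
-------------
F | F | F | T
T | F | T | T
F | T | T | T
T | T | T | T
They differ at row 1 (b=F, m=F): φ=F but ψ=T.

No, they are not logically equivalent.


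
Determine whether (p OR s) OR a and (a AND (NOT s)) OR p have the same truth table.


Compare truth tables:
a | p | s | φ | ψ
-----------------
F | F | F | F | F
T | F | F | T | T
F | T | F | T | T
T | T | F | T | T
F | F | T | T | F
T | F | T | T | F
F | T | T | T | T
T | T | T | T | T
They differ at row 5 (a=F, p=F, s=T): φ=T but ψ=F.

No, they are not logically equivalent.


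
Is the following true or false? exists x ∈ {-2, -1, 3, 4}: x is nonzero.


Evaluate the predicate on each element: -2:True, -1:True, 3:True, 4:True.
Witness x = -2 satisfies the predicate.

True


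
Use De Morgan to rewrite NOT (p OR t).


De Morgan: the negation of a disjunction is the conjunction of the negations.
Distribute NOT across OR, flipping it to AND, and negate each literal.

(NOT p) AND (NOT t)


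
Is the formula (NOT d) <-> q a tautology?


Build the truth table over {d, q}:
d | q | φ
---------
F | F | F
T | F | T
F | T | T
T | T | F
Counterexample at row 1: with d=F, q=F, the formula is F.

No, it is not a tautology.


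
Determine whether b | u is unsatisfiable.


Truth table over {b, u}:
b | u | φ
---------
False | False | False
True | False | True
False | True | True
True | True | True
Satisfying assignment at row 2: b=True, u=False gives True.

No, it is not a contradiction.


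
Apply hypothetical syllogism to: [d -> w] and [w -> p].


Hypothetical syllogism: from (P → Q) and (Q → R), infer (P → R).
Chain the two implications through the shared middle term 'w'.

d -> p


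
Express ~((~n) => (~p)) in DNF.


Step 1: Rewrite implication then negate: ¬(¬(¬n) ∨ (¬p)) = (¬n) ∧ ¬(¬p).
Step 2: Eliminate any double negations (¬¬X = X).

(~n) & p


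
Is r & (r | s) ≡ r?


Compare truth tables:
r | s | φ | ψ
-------------
False | False | False | False
True | False | True | True
False | True | False | False
True | True | True | True
The columns φ and ψ agree on every row.

Yes, they are logically equivalent.


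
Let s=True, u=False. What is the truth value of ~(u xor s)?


Substitute s=True, u=False:
u xor s = False xor True = True
~(u xor s) = False

False


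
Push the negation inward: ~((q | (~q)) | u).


De Morgan: the negation of a disjunction is the conjunction of the negations.
Distribute ~ across |, flipping it to &, and negate each literal.

((~q) & q) & (~u)


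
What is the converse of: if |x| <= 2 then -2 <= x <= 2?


The converse of (P → Q) is (Q → P). It is not in general equivalent to the original.
Here P = '|x| <= 2' and Q = '-2 <= x <= 2'.

If -2 <= x <= 2, then |x| <= 2.


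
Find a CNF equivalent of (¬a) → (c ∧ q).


Step 1: Rewrite (¬a) → (c ∧ q) as ¬(¬a) ∨ (c ∧ q).
Step 2: Distribute ∨ over ∧.
Step 3: Eliminate any double negations (¬¬X = X).

(a ∨ c) ∧ (a ∨ q)


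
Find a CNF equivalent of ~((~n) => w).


Step 1: Rewrite (¬n) → w as ¬(¬n) ∨ w.
Step 2: Negate: ¬(¬(¬n) ∨ w) = (¬n) ∧ ¬w (De Morgan + double negation).

(~n) & (~w)


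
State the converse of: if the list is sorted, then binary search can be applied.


The converse of (P → Q) is (Q → P). It is not in general equivalent to the original.
Here P = 'the list is sorted' and Q = 'binary search can be applied'.

If binary search can be applied, then the list is sorted.


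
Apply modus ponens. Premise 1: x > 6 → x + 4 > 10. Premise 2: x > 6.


Modus ponens: from (P → Q) and P, infer Q.
P = 'x > 6' is asserted, and P → Q holds, so Q follows.

x + 4 > 10.


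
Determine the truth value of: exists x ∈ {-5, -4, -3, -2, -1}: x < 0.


Evaluate the predicate on each element: -5:True, -4:True, -3:True, -2:True, -1:True.
Witness x = -5 satisfies the predicate.

True


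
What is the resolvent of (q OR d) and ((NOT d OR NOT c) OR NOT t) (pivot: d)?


The clauses contain complementary literals d and NOTd.
Resolution eliminates this pair and disjoins the remaining literals (merging duplicates).

((q OR NOT t) OR NOT c)


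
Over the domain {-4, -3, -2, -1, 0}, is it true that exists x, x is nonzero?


Evaluate the predicate on each element: -4:True, -3:True, -2:True, -1:True, 0:False.
Witness x = -4 satisfies the predicate.

True


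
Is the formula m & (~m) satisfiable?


Check all 2 assignments over {m}:
m | φ
-----
False | False
True | False
No assignment makes the formula true.

Unsatisfiable.


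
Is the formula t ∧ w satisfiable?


Search for a satisfying assignment over {t, w}.
Try t=T, w=T: the formula evaluates to T.
A satisfying assignment exists.

Satisfiable.


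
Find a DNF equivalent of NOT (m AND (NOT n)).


Step 1: Apply De Morgan: ¬(m ∧ (¬n)) = ¬m ∨ ¬(¬n).
Step 2: Eliminate any double negations (¬¬X = X).

(NOT m) OR n


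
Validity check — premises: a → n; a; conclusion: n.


This matches the form of modus ponens: the conclusion follows in every model of the premises.

Valid.


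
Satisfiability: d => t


Search for a satisfying assignment over {d, t}.
Try d=False, t=False: the formula evaluates to True.
A satisfying assignment exists.

Satisfiable.


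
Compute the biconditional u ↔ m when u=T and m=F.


Biconditional is true when both operands have the same truth value.
Substitute: u=T, m=F.
T ↔ F evaluates to F.

F


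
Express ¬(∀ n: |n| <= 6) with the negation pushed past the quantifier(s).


¬(∀ x: φ) = ∃ x: ¬φ, and ¬(∃ x: φ) = ∀ x: ¬φ.
Apply to the universal statement.

∃ n: ¬(|n| <= 6)


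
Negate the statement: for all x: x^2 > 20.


¬(for all x: φ) = there exists x: ¬φ, and ¬(there exists x: φ) = for all x: ¬φ.
Apply to the universal statement.

there exists x: NOT(x^2 > 20)


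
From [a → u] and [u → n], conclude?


Hypothetical syllogism: from (P → Q) and (Q → R), infer (P → R).
Chain the two implications through the shared middle term 'u'.

a → n


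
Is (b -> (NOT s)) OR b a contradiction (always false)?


Truth table over {b, s}:
b | s | φ
---------
F | F | T
T | F | T
F | T | T
T | T | T
Satisfying assignment at row 1: b=F, s=F gives T.

No, it is not a contradiction.


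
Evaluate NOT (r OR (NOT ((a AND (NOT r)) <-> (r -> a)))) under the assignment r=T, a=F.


Substitute r=T, a=F:
NOT r = F
a AND (NOT r) = F AND F = F
r -> a = T -> F = F
(a AND (NOT r)) <-> (r -> a) = F <-> F = T
NOT ((a AND (NOT r)) <-> (r -> a)) = F
r OR (NOT ((a AND (NOT r)) <-> (r -> a))) = T OR F = T
NOT (r OR (NOT ((a AND (NOT r)) <-> (r -> a)))) = F

F


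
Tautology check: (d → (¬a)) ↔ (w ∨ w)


Build the truth table over {a, d, w}:
a | d | w | φ
-------------
F | F | F | F
T | F | F | F
F | T | F | F
T | T | F | T
F | F | T | T
T | F | T | T
F | T | T | T
T | T | T | F
Counterexample at row 1: with a=F, d=F, w=F, the formula is F.

No, it is not a tautology.


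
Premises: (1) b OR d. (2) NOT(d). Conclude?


Disjunctive syllogism: from (P ∨ Q) and ¬P, infer Q.
One disjunct, 'd', is ruled out; the other must hold.

b


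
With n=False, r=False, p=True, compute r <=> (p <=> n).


Substitute n=False, r=False, p=True:
p <=> n = True <=> False = False
r <=> (p <=> n) = False <=> False = True

True


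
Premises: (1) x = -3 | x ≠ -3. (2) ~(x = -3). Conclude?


Disjunctive syllogism: from (P ∨ Q) and ¬P, infer Q.
One disjunct, 'x = -3', is ruled out; the other must hold.

x ≠ -3


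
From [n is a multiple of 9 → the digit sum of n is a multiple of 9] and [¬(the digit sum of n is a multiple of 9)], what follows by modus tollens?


Modus tollens: from (P → Q) and ¬Q, infer ¬P.
Q = 'the digit sum of n is a multiple of 9' is denied; since P → Q, P must also fail.

Not (n is a multiple of 9).


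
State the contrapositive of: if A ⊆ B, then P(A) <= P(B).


The contrapositive of (P → Q) is (¬Q → ¬P); it is logically equivalent to the original.
Here P = 'A ⊆ B' and Q = 'P(A) <= P(B)'.

If not (P(A) <= P(B)), then not (A ⊆ B).


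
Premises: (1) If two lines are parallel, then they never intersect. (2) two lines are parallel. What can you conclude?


Modus ponens: from (P → Q) and P, infer Q.
P = 'two lines are parallel' is asserted, and P → Q holds, so Q follows.

they never intersect.


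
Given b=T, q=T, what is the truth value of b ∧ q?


Conjunction is true only when both operands are true.
Substitute: b=T, q=T.
T ∧ T evaluates to T.

T


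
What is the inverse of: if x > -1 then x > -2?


The inverse of (P → Q) is (¬P → ¬Q). It is equivalent to the converse, not to the original.
Here P = 'x > -1' and Q = 'x > -2'.

If not (x > -1), then not (x > -2).


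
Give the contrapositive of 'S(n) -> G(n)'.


The contrapositive of (P → Q) is (¬Q → ¬P); it is logically equivalent to the original.
Here P = 'S(n)' and Q = 'G(n)'.

If not (G(n)), then not (S(n)).


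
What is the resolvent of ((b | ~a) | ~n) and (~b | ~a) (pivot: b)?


The clauses contain complementary literals b and ~b.
Resolution eliminates this pair and disjoins the remaining literals (merging duplicates).

(~a | ~n)


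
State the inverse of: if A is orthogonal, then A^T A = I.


The inverse of (P → Q) is (¬P → ¬Q). It is equivalent to the converse, not to the original.
Here P = 'A is orthogonal' and Q = 'A^T A = I'.

If not (A is orthogonal), then not (A^T A = I).


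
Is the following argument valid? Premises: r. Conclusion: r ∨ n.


This matches the form of disjunction introduction: the conclusion follows in every model of the premises.

Valid.


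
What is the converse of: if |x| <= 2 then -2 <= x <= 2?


The converse of (P → Q) is (Q → P). It is not in general equivalent to the original.
Here P = '|x| <= 2' and Q = '-2 <= x <= 2'.

If -2 <= x <= 2, then |x| <= 2.


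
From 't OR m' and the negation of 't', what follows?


Disjunctive syllogism: from (P ∨ Q) and ¬P, infer Q.
One disjunct, 't', is ruled out; the other must hold.

m


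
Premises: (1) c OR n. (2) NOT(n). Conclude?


Disjunctive syllogism: from (P ∨ Q) and ¬P, infer Q.
One disjunct, 'n', is ruled out; the other must hold.

c


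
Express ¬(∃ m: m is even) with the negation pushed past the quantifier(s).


¬(∀ x: φ) = ∃ x: ¬φ, and ¬(∃ x: φ) = ∀ x: ¬φ.
Apply to the existential statement.

∀ m: ¬(m is even)


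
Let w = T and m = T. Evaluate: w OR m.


Disjunction is false only when both operands are false.
Substitute: w=T, m=T.
T OR T evaluates to T.

T


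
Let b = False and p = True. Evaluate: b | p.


Disjunction is false only when both operands are false.
Substitute: b=False, p=True.
False | True evaluates to True.

True


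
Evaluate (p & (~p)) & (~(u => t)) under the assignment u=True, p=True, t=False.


Substitute u=True, p=True, t=False:
~p = False
p & (~p) = True & False = False
u => t = True => False = False
~(u => t) = True
(p & (~p)) & (~(u => t)) = False & True = False

False


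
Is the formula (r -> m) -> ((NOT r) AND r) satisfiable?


Search for a satisfying assignment over {m, r}.
Try m=F, r=T: the formula evaluates to T.
A satisfying assignment exists.

Satisfiable.


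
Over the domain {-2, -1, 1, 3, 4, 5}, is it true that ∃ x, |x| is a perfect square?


Evaluate the predicate on each element: -2:F, -1:T, 1:T, 3:F, 4:T, 5:F.
Witness x = -1 satisfies the predicate.

T


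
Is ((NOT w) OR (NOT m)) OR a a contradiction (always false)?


Truth table over {a, m, w}:
a | m | w | φ
-------------
F | F | F | T
T | F | F | T
F | T | F | T
T | T | F | T
F | F | T | T
T | F | T | T
F | T | T | F
T | T | T | T
Satisfying assignment at row 1: a=F, m=F, w=F gives T.

No, it is not a contradiction.


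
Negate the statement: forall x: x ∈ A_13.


¬(forall x: φ) = exists x: ¬φ, and ¬(exists x: φ) = forall x: ¬φ.
Apply to the universal statement.

exists x: ~(x ∈ A_13)


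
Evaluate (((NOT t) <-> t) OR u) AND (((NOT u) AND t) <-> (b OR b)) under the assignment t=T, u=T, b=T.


Substitute t=T, u=T, b=T:
NOT t = F
(NOT t) <-> t = F <-> T = F
((NOT t) <-> t) OR u = F OR T = T
NOT u = F
(NOT u) AND t = F AND T = F
b OR b = T OR T = T
((NOT u) AND t) <-> (b OR b) = F <-> T = F
(((NOT t) <-> t) OR u) AND (((NOT u) AND t) <-> (b OR b)) = T AND F = F

F


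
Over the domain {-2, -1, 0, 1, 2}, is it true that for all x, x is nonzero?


Evaluate the predicate on each element: -2:T, -1:T, 0:F, 1:T, 2:T.
Counterexample x = 0 fails the predicate.

F


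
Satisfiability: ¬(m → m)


Check all 2 assignments over {m}:
m | φ
-----
F | F
T | F
No assignment makes the formula true.

Unsatisfiable.
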